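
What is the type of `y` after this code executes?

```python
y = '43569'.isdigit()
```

str.isdigit() returns bool

bool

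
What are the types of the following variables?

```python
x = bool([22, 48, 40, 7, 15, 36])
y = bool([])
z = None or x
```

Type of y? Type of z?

bool() returns bool; None or <bool> returns the bool

bool, bool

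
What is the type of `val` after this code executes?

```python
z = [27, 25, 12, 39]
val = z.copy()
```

list.copy() returns list

list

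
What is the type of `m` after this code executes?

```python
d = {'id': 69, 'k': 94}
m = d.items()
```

dict.items() returns a dict_items view

dict_items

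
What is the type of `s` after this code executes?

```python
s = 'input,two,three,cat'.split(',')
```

str.split() returns list

list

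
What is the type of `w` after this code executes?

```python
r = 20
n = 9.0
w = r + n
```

int + float returns float (20 + 9.0 = 29.0)

float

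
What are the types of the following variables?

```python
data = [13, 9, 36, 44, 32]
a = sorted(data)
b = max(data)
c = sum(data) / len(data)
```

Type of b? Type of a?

max of ints returns int; sorted() returns list

int, list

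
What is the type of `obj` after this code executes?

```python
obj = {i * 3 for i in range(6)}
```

A set comprehension {expr for x in iterable} produces a set

set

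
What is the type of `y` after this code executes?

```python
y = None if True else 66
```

Ternary: condition is True, if branch (None) taken → NoneType

NoneType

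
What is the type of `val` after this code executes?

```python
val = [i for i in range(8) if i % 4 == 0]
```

A list comprehension [...] produces a list

list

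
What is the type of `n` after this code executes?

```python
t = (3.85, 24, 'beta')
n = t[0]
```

Index 0 of tuple is 3.85 which is float

float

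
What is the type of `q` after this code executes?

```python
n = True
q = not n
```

'not' always returns bool

bool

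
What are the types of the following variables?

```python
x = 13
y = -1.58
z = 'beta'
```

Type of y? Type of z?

y is float; z is str

float, str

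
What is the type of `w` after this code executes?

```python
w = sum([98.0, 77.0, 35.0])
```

sum() of floats returns float

float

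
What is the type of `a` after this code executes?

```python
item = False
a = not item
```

'not' always returns bool

bool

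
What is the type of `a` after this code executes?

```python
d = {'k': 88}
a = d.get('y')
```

dict.get() returns None when key 'y' is not found and no default given

NoneType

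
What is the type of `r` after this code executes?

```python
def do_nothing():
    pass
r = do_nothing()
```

A function with no return statement returns None

NoneType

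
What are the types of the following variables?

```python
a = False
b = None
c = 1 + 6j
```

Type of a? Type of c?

a is bool; c is complex

bool, complex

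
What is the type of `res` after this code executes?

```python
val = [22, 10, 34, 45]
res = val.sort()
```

list.sort() returns None (sorts in place)

NoneType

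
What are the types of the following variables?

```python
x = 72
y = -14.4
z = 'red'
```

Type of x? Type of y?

x is int; y is float

int, float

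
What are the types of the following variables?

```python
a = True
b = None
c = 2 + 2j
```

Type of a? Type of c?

a is bool; c is complex

bool, complex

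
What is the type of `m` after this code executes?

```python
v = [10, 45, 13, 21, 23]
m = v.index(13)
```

list.index() returns int

int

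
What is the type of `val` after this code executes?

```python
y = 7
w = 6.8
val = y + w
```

int + float returns float (7 + 6.8 = 13.8)

float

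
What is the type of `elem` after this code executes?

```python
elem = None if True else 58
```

Ternary: condition is True, if branch (None) taken → NoneType

NoneType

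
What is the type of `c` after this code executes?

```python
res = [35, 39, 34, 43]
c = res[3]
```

Indexing a list of ints returns int (res[3] = 43)

int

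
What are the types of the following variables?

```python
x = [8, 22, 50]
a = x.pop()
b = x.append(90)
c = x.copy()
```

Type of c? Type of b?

list.copy() returns list; list.append() returns None

list, NoneType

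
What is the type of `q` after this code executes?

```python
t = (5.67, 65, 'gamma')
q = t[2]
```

Index 2 of tuple is 'gamma' which is str

str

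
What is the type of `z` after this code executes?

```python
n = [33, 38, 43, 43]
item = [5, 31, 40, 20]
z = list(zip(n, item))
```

list(zip(...)) returns a list of tuples

list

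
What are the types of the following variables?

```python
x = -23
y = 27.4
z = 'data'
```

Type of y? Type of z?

y is float; z is str

float, str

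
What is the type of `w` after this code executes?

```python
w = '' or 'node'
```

'or' returns first truthy value ('node', which is str)

str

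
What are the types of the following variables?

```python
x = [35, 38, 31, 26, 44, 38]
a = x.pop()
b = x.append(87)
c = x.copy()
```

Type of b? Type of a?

list.append() returns None; list.pop() returns the element (int)

NoneType, int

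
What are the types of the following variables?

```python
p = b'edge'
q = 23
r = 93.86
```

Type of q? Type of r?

q is int; r is float

int, float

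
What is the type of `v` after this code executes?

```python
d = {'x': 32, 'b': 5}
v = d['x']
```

Accessing dict[str, int] with key 'x' returns int value 32

int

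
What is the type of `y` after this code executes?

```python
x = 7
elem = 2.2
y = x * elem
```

int * float returns float (7 * 2.2 = 15.4)

float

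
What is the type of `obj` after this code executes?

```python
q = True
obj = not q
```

'not' always returns bool

bool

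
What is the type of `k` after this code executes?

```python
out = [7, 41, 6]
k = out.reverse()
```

list.reverse() returns None

NoneType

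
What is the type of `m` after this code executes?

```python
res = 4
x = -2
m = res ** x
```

int ** negative int returns float

float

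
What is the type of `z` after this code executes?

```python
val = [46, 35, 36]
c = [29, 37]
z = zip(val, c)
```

zip() returns a zip iterator object

zip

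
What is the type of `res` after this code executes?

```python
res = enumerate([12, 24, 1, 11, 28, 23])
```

enumerate() returns an enumerate iterator object

enumerate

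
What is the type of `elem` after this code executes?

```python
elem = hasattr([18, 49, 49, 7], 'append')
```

hasattr() returns bool

bool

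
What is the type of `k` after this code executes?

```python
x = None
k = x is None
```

'is' comparison returns bool

bool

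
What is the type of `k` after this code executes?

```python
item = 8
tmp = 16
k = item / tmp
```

int / int always returns float in Python 3 (8 / 16 = 0.5)

float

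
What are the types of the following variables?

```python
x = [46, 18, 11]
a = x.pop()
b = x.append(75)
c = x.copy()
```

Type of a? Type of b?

list.pop() returns the element (int); list.append() returns None

int, NoneType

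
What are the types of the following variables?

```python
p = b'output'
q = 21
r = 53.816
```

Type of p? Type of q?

p is bytes; q is int

bytes, int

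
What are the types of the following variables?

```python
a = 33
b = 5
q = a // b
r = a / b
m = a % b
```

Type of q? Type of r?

int // int returns int; int / int returns float

int, float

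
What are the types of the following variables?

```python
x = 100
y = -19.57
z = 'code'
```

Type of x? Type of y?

x is int; y is float

int, float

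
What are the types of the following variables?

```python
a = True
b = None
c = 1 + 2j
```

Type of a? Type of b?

a is bool; b is NoneType

bool, NoneType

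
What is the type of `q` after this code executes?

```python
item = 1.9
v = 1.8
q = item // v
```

float // float returns float (floor division preserves float type)

float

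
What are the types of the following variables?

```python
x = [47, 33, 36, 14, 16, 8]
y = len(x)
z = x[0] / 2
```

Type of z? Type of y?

int / int returns float; len() returns int

float, int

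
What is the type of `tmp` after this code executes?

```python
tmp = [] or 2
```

'or' returns first truthy value (2, which is int)

int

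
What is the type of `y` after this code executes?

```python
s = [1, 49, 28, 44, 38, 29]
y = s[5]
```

Indexing a list of ints returns int (s[5] = 29)

int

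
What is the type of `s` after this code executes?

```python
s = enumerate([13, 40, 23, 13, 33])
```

enumerate() returns an enumerate iterator object

enumerate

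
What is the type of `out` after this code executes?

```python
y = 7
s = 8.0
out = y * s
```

int * float returns float (7 * 8.0 = 56.0)

float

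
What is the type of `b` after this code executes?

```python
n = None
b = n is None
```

'is' comparison returns bool

bool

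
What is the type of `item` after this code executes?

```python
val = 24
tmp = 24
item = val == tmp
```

Equality comparison returns bool

bool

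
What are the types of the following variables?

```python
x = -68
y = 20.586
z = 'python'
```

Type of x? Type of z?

x is int; z is str

int, str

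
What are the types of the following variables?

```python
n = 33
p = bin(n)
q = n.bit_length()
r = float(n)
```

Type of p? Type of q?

bin() returns str; int.bit_length() returns int

str, int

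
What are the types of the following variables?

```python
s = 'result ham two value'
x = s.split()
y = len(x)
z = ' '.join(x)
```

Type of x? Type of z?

str.split() returns list; str.join() returns str

list, str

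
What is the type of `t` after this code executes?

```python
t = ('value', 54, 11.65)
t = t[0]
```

Index 0 of tuple is 'value' which is str

str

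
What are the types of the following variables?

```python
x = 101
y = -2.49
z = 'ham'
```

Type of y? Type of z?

y is float; z is str

float, str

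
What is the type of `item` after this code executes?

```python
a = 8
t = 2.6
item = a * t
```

int * float returns float (8 * 2.6 = 20.8)

float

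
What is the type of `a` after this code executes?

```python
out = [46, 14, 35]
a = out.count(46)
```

list.count() returns int

int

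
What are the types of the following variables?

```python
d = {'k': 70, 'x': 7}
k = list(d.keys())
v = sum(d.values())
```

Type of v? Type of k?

sum of int values returns int; list(...) returns list

int, list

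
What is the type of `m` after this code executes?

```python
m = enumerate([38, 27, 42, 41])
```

enumerate() returns an enumerate iterator object

enumerate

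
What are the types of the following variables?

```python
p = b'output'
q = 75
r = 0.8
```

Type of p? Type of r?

p is bytes; r is float

bytes, float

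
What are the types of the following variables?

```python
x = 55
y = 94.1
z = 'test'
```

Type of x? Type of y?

x is int; y is float

int, float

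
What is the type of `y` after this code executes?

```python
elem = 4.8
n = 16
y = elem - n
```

float - int returns float (4.8 - 16 = -11.2)

float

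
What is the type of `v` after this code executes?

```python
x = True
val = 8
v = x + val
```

bool + int returns int (True is 1, so 1 + 8 = 9)

int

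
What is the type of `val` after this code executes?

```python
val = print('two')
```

print() returns None

NoneType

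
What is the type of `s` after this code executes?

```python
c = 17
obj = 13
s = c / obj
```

int / int always returns float in Python 3 (17 / 13 = 1.30769)

float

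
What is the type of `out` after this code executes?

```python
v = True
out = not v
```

'not' always returns bool

bool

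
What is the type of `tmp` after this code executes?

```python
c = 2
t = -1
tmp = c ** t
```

int ** negative int returns float

float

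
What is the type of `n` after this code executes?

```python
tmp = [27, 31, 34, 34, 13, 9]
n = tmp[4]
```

Indexing a list of ints returns int (tmp[4] = 13)

int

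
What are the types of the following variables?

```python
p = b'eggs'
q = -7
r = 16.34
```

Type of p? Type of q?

p is bytes; q is int

bytes, int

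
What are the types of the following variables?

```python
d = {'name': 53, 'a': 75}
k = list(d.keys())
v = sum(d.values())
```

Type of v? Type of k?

sum of int values returns int; list(...) returns list

int, list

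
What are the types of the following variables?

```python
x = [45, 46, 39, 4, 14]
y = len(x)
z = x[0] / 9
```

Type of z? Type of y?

int / int returns float; len() returns int

float, int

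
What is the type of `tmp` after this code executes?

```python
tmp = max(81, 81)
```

max() of ints returns int

int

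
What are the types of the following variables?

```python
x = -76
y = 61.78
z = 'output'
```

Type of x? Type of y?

x is int; y is float

int, float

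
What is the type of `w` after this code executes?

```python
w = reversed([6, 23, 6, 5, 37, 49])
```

reversed() on a list returns a list_reverseiterator

list_reverseiterator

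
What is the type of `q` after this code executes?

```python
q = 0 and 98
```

'and' returns the first falsy value (0, which is int)

int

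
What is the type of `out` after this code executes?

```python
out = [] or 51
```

'or' returns first truthy value (51, which is int)

int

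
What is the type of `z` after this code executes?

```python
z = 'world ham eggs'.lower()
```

str.lower() returns str

str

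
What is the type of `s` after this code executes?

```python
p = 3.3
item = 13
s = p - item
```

float - int returns float (3.3 - 13 = -9.7)

float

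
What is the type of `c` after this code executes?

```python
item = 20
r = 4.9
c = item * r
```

int * float returns float (20 * 4.9 = 98.0)

float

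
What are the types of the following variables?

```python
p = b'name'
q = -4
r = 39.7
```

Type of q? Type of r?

q is int; r is float

int, float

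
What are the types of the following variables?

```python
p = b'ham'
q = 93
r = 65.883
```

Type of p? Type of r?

p is bytes; r is float

bytes, float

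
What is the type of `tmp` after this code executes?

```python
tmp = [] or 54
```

'or' returns first truthy value (54, which is int)

int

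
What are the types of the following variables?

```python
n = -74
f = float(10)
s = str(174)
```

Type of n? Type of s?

n is int; s is str

int, str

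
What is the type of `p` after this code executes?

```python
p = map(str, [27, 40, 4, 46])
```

map() returns a map iterator object

map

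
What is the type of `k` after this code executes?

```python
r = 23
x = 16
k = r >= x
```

Comparison operators return bool

bool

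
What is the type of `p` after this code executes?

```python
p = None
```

None has type NoneType

NoneType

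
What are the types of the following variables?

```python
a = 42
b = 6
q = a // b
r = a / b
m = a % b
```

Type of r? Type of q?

int / int returns float; int // int returns int

float, int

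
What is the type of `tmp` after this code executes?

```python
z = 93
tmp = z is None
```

'is' comparison returns bool

bool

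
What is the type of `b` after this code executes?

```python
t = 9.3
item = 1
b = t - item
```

float - int returns float (9.3 - 1 = 8.3)

float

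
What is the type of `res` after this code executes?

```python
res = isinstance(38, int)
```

isinstance() returns bool

bool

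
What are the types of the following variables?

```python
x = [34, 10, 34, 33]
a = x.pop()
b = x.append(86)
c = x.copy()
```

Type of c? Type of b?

list.copy() returns list; list.append() returns None

list, NoneType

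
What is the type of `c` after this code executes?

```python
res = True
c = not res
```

'not' always returns bool

bool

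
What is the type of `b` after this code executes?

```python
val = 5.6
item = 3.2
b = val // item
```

float // float returns float (floor division preserves float type)

float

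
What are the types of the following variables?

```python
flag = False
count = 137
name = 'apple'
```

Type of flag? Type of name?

flag is bool; name is str

bool, str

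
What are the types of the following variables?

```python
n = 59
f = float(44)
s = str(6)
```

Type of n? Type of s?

n is int; s is str

int, str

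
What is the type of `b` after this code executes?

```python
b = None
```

None has type NoneType

NoneType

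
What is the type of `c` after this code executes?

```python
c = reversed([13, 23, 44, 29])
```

reversed() on a list returns a list_reverseiterator

list_reverseiterator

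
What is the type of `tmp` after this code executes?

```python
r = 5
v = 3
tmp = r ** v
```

int ** positive int returns int (5 ** 3 = 125)

int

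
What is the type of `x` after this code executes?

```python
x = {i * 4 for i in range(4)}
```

A set comprehension {expr for x in iterable} produces a set

set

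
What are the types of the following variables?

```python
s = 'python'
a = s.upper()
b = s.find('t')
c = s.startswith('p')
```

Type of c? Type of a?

str.startswith() returns bool; str.upper() returns str

bool, str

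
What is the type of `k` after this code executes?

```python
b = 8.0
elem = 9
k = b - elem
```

float - int returns float (8.0 - 9 = -1.0)

float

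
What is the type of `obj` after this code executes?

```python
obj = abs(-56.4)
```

abs() of float returns float

float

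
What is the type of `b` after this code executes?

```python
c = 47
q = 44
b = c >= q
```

Comparison operators return bool

bool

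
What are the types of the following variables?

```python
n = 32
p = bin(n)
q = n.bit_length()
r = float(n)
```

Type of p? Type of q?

bin() returns str; int.bit_length() returns int

str, int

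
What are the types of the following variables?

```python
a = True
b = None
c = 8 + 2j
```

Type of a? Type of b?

a is bool; b is NoneType

bool, NoneType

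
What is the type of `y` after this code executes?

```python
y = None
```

None has type NoneType

NoneType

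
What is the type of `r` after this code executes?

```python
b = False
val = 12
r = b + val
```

bool + int returns int (False is 0, so 0 + 12 = 12)

int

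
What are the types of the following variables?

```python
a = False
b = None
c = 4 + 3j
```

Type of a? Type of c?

a is bool; c is complex

bool, complex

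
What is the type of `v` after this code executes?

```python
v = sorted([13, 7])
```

sorted() always returns list

list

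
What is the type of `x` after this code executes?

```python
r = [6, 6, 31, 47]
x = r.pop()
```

list.pop() returns the popped element (int here)

int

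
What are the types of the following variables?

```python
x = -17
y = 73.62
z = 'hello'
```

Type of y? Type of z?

y is float; z is str

float, str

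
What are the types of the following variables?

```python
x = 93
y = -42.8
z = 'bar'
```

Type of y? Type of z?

y is float; z is str

float, str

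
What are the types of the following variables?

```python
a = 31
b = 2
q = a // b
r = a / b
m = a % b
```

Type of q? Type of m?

int // int returns int; int % int returns int

int, int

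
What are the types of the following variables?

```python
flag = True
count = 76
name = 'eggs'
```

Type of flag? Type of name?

flag is bool; name is str

bool, str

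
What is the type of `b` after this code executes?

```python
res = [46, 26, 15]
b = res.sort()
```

list.sort() returns None (sorts in place)

NoneType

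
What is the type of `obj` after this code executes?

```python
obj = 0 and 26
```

'and' returns the first falsy value (0, which is int)

int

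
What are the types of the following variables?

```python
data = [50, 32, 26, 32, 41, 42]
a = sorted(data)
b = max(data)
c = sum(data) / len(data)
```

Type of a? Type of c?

sorted() returns list; int / int returns float

list, float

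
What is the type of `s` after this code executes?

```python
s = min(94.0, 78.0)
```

min() of floats returns float

float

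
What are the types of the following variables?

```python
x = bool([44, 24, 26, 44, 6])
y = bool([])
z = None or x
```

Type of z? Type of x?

None or <bool> returns the bool; bool() returns bool

bool, bool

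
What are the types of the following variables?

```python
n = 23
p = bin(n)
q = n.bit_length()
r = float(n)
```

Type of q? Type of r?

int.bit_length() returns int; float() returns float

int, float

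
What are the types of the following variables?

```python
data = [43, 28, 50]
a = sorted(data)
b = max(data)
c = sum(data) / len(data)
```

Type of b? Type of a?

max of ints returns int; sorted() returns list

int, list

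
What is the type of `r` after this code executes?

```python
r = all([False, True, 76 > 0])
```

all() returns bool

bool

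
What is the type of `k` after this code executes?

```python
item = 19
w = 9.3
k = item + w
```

int + float returns float (19 + 9.3 = 28.3)

float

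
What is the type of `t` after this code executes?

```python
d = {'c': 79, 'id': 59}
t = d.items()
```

dict.items() returns a dict_items view

dict_items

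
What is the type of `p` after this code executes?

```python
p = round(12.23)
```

round() with no ndigits arg returns int

int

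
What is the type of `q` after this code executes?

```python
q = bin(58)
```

bin() returns str representation

str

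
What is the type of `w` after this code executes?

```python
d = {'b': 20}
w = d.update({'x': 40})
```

dict.update() returns None

NoneType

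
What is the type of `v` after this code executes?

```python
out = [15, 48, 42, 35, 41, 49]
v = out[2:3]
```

Slicing a list always returns a list

list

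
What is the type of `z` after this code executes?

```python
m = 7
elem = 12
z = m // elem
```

int // int returns int (7 // 12 = 0)

int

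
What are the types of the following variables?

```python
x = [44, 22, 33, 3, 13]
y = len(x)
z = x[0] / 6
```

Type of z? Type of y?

int / int returns float; len() returns int

float, int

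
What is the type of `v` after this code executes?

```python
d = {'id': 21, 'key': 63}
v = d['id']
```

Accessing dict[str, int] with key 'id' returns int value 21

int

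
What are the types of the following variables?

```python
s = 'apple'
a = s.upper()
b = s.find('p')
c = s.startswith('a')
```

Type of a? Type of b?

str.upper() returns str; str.find() returns int

str, int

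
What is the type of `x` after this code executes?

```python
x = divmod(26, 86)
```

divmod() returns a tuple (quotient, remainder)

tuple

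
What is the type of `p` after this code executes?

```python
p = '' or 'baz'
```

'or' returns first truthy value ('baz', which is str)

str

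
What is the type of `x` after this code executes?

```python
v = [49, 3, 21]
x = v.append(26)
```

list.append() returns None (mutates in place)

NoneType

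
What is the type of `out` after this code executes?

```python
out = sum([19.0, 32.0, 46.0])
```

sum() of floats returns float

float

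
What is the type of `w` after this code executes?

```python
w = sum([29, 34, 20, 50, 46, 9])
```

sum() of ints returns int

int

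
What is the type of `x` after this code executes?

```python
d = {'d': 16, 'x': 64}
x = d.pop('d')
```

dict.pop() returns the value (int)

int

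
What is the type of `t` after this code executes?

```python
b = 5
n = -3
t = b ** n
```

int ** negative int returns float

float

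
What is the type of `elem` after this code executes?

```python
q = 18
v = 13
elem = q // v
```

int // int returns int (18 // 13 = 1)

int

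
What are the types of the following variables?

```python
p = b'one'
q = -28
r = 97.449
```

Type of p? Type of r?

p is bytes; r is float

bytes, float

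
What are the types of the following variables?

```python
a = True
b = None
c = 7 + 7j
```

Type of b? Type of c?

b is NoneType; c is complex

NoneType, complex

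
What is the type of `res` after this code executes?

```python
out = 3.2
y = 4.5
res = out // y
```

float // float returns float (floor division preserves float type)

float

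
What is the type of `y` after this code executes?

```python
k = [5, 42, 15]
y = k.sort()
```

list.sort() returns None (sorts in place)

NoneType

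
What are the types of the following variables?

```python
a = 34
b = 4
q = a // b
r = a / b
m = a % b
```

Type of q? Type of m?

int // int returns int; int % int returns int

int, int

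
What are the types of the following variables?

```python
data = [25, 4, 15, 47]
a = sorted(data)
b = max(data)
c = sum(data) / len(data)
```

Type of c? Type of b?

int / int returns float; max of ints returns int

float, int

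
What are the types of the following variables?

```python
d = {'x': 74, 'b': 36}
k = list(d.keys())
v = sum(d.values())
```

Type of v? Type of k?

sum of int values returns int; list(...) returns list

int, list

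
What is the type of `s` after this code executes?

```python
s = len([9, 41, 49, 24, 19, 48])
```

len() always returns int

int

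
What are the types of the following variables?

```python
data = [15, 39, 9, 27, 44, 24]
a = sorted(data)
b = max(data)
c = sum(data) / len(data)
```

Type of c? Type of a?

int / int returns float; sorted() returns list

float, list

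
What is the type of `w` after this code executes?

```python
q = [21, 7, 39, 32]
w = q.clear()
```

list.clear() returns None

NoneType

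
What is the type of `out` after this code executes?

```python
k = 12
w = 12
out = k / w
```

int / int always returns float in Python 3 (12 / 12 = 1)

float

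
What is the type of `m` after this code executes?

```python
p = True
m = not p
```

'not' always returns bool

bool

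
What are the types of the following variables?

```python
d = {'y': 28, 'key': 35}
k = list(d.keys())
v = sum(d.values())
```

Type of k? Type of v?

list(...) returns list; sum of int values returns int

list, int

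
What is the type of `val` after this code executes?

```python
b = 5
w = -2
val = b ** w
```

int ** negative int returns float

float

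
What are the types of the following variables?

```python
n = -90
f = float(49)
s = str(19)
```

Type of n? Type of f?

n is int; f is float

int, float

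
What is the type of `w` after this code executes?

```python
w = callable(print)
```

callable() returns bool

bool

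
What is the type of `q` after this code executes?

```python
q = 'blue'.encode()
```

str.encode() returns bytes

bytes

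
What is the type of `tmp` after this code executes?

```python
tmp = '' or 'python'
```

'or' returns first truthy value ('python', which is str)

str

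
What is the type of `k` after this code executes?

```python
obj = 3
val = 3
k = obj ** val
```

int ** positive int returns int (3 ** 3 = 27)

int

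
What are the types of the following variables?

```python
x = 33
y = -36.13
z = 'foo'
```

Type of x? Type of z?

x is int; z is str

int, str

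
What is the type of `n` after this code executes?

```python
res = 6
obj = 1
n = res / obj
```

int / int always returns float in Python 3 (6 / 1 = 6)

float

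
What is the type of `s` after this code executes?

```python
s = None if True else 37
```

Ternary: condition is True, if branch (None) taken → NoneType

NoneType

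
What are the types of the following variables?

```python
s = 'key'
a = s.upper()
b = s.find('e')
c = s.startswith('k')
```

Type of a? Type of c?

str.upper() returns str; str.startswith() returns bool

str, bool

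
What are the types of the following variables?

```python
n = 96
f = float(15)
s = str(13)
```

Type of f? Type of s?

f is float; s is str

float, str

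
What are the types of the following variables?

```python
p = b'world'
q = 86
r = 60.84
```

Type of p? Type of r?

p is bytes; r is float

bytes, float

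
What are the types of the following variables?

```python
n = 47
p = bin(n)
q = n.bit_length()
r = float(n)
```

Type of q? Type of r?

int.bit_length() returns int; float() returns float

int, float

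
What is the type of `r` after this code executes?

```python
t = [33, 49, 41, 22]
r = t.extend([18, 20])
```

list.extend() returns None

NoneType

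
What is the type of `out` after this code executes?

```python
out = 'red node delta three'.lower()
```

str.lower() returns str

str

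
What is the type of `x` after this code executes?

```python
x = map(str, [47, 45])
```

map() returns a map iterator object

map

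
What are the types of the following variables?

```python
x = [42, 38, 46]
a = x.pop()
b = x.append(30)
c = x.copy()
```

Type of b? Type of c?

list.append() returns None; list.copy() returns list

NoneType, list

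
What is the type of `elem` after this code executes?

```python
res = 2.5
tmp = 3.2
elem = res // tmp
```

float // float returns float (floor division preserves float type)

float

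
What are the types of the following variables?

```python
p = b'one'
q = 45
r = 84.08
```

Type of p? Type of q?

p is bytes; q is int

bytes, int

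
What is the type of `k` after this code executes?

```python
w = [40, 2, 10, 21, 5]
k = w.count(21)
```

list.count() returns int

int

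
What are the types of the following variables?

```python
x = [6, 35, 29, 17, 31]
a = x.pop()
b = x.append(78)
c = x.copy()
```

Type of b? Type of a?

list.append() returns None; list.pop() returns the element (int)

NoneType, int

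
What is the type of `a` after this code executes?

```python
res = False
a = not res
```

'not' always returns bool

bool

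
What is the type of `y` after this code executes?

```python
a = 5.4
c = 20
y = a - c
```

float - int returns float (5.4 - 20 = -14.6)

float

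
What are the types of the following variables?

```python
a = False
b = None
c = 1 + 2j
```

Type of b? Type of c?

b is NoneType; c is complex

NoneType, complex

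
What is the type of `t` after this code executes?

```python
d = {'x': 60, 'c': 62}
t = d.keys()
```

.keys() returns a dict_keys view object

dict_keys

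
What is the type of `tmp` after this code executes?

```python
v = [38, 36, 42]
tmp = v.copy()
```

list.copy() returns list

list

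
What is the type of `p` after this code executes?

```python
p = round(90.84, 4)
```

round() with ndigits arg returns float

float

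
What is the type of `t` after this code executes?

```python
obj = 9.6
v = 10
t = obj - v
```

float - int returns float (9.6 - 10 = -0.4)

float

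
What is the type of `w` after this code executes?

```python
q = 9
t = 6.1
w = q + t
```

int + float returns float (9 + 6.1 = 15.1)

float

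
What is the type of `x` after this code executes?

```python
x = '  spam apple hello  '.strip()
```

str.strip() returns str

str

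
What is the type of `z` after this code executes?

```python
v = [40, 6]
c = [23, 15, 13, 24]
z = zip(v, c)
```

zip() returns a zip iterator object

zip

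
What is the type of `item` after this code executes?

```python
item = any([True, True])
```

any() returns bool

bool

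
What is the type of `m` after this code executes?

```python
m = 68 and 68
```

'and' returns the last value when all truthy (68, which is int)

int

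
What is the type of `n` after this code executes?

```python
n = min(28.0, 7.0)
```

min() of floats returns float

float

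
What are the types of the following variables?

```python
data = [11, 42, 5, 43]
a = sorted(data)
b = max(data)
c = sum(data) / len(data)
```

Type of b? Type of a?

max of ints returns int; sorted() returns list

int, list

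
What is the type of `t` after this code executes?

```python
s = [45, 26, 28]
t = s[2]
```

Indexing a list of ints returns int (s[2] = 28)

int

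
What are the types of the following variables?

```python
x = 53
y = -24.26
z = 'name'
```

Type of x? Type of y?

x is int; y is float

int, float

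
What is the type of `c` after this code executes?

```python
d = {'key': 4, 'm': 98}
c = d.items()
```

dict.items() returns a dict_items view

dict_items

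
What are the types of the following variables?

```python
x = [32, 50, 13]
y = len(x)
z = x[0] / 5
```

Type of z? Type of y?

int / int returns float; len() returns int

float, int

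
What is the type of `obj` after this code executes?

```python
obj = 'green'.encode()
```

str.encode() returns bytes

bytes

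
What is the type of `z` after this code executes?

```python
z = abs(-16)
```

abs() of int returns int

int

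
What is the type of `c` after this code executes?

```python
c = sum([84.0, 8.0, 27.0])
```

sum() of floats returns float

float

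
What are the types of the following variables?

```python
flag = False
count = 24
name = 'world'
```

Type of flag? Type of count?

flag is bool; count is int

bool, int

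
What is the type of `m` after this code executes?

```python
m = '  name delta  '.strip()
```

str.strip() returns str

str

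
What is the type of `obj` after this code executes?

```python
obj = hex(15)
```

hex() returns str representation

str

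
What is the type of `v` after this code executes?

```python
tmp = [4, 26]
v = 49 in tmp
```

'in' operator returns bool

bool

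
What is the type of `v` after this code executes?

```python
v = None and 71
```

'and' returns first falsy value (None)

NoneType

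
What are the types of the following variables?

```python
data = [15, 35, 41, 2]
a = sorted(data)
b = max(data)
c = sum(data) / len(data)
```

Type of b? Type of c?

max of ints returns int; int / int returns float

int, float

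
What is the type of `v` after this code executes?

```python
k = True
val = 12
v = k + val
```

bool + int returns int (True is 1, so 1 + 12 = 13)

int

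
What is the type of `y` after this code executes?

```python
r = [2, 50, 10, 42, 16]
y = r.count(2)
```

list.count() returns int

int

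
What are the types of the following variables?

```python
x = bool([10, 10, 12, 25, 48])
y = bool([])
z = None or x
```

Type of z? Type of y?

None or <bool> returns the bool; bool() returns bool

bool, bool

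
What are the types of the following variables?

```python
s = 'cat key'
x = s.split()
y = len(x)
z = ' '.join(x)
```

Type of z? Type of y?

str.join() returns str; len() returns int

str, int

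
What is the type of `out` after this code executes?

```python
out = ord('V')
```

ord() returns int (Unicode code point)

int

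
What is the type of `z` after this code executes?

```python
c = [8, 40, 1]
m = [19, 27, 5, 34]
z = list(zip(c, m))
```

list(zip(...)) returns a list of tuples

list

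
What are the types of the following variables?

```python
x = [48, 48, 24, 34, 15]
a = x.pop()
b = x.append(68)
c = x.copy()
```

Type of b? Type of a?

list.append() returns None; list.pop() returns the element (int)

NoneType, int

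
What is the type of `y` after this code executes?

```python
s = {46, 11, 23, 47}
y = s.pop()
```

Popping from a set of ints returns int

int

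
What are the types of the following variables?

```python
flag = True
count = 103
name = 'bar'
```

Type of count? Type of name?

count is int; name is str

int, str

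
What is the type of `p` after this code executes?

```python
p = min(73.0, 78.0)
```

min() of floats returns float

float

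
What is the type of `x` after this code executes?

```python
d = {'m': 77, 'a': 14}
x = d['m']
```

Accessing dict[str, int] with key 'm' returns int value 77

int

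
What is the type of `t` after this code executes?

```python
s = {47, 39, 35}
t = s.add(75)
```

set.add() returns None (mutates in place)

NoneType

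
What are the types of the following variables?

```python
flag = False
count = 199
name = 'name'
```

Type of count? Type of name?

count is int; name is str

int, str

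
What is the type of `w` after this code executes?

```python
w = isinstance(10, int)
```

isinstance() returns bool

bool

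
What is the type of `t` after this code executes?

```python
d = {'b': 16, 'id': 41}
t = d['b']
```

Accessing dict[str, int] with key 'b' returns int value 16

int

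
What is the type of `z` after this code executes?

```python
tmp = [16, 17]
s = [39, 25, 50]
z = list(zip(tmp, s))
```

list(zip(...)) returns a list of tuples

list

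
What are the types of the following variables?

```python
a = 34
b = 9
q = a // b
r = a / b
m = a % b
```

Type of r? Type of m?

int / int returns float; int % int returns int

float, int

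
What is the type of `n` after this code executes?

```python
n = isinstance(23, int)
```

isinstance() returns bool

bool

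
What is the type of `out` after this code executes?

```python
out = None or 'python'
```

'or' with None returns the other value ('python', str)

str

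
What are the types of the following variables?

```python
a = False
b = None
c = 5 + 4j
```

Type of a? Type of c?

a is bool; c is complex

bool, complex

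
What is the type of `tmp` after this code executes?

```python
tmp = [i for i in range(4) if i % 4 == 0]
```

A list comprehension [...] produces a list

list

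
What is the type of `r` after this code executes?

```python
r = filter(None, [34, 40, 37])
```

filter() returns a filter iterator object

filter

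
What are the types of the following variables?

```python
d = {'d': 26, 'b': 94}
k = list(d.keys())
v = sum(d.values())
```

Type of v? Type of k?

sum of int values returns int; list(...) returns list

int, list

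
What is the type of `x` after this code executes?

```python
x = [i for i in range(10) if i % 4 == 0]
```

A list comprehension [...] produces a list

list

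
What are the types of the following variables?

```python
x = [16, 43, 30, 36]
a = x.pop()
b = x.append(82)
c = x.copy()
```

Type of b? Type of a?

list.append() returns None; list.pop() returns the element (int)

NoneType, int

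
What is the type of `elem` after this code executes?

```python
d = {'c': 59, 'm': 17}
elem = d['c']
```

Accessing dict[str, int] with key 'c' returns int value 59

int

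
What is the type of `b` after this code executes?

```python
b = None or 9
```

'or' with None returns the other value (9, int)

int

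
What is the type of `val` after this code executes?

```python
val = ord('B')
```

ord() returns int (Unicode code point)

int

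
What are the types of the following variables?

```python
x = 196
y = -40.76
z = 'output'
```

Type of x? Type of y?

x is int; y is float

int, float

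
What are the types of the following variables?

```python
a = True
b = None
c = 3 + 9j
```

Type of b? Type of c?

b is NoneType; c is complex

NoneType, complex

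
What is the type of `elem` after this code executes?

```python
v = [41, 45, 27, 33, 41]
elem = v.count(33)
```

list.count() returns int

int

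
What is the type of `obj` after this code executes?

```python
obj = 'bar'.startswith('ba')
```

str.startswith() returns bool

bool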